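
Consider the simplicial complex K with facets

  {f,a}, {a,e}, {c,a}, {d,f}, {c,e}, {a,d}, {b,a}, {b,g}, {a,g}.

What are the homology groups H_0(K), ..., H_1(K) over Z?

H_0 = Z,  H_1 = Z^3.

We work with the vertex ordering a < b < c < d < e < f < g. The simplices of K, each written with vertices in increasing order, are:

  0-simplices (7): a, b, c, d, e, f, g
  1-simplices (9): ab, ac, ad, ae, af, ag, bg, ce, df

giving chain groups C_0 ≅ Z^7, C_1 ≅ Z^9.

Boundary ∂_1: C_1 → C_0 is given by ∂[p,q] = [q] − [p]. For instance
  ∂ad = d − a.
The 7×9 boundary matrix has rank 6 and Smith normal form diag(1,1,1,1,1,1).

Now H_k = ker ∂_k / im ∂_{k+1}, so:

  H_0: rank C_0 − rank ∂_1 = 7 − 6 = 1, and the invariant factors of ∂_1 are all 1, so H_0 = Z.
  H_1: rank ker ∂_1 − rank ∂_2 = (9 − 6) − 0 = 3, and there is no ∂_2, so H_1 = Z^3.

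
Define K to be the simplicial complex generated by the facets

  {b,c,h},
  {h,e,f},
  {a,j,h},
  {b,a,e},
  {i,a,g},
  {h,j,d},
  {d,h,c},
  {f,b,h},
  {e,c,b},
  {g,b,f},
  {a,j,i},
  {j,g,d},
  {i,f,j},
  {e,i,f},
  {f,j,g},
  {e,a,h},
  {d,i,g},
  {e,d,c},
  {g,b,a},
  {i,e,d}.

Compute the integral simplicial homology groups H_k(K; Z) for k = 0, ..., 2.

H_0 ≅ Z,  H_1 ≅ Z × Z/2,  H_2 = 0.

We work with the vertex ordering a < b < c < d < e < f < g < h < i < j. The simplices of K, each written with vertices in increasing order, are:

  0-simplices (10): a, b, c, d, e, f, g, h, i, j
  1-simplices (30): ab, ae, ag, ah, ai, aj, bc, be, bf, bg, bh, cd, ce, ch, de, dg, dh, di, dj, ef, eh, ei, fg, fh, fi, fj, gi, gj, hj, ij
  2-simplices (20): abe, abg, aeh, agi, ahj, aij, bce, bch, bfg, bfh, cde, cdh, dei, dgi, dgj, dhj, efh, efi, fgj, fij

giving chain groups C_0 ≅ Z^10, C_1 ≅ Z^30, C_2 ≅ Z^20.

∂_1: C_1 → C_0 maps an edge to its endpoints' difference, ∂[p,q] = q − p.
The 10×30 boundary matrix has rank 9 and Smith normal form diag(1,1,1,1,1,1,1,1,1).

Boundary ∂_2: C_2 → C_1 maps a triangle to the signed sum of its edges. For instance
  ∂bce = ce − be + bc,
  ∂aeh = eh − ah + ae.
The 30×20 boundary matrix has rank 20 and Smith normal form diag(1,1,1,1,1,1,1,1,1,1,1,1,1,1,1,1,1,1,1,2).

Now H_k = ker ∂_k / im ∂_{k+1}, so:

  H_0: rank C_0 − rank ∂_1 = 10 − 9 = 1, and the invariant factors of ∂_1 are all 1, so H_0 = Z.
  H_1: rank ker ∂_1 − rank ∂_2 = (30 − 9) − 20 = 1, and ∂_2 has invariant factor 2 > 1, so H_1 = Z × Z/2.
  H_2: rank ker ∂_2 − rank ∂_3 = (20 − 20) − 0 = 0, and there is no ∂_3, so H_2 = 0.

As a check, the Euler characteristic is 10 − 30 + 20 = 0, which agrees with 1 − 1 + 0 = 0.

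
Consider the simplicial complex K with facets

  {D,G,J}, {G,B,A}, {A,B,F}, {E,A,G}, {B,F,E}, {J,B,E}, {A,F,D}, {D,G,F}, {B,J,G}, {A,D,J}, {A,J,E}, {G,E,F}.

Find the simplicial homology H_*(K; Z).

H_0 ≅ Z,  H_1 ≅ Z/2,  H_2 = 0.

Fix the vertex order A < B < D < E < F < G < J and write every simplex with vertices in increasing order. Then dim K = 2 and the simplices of K are:

  0-simplices (7): A, B, D, E, F, G, J
  1-simplices (18): AB, AD, AE, AF, AG, AJ, BE, BF, BG, BJ, DF, DG, DJ, EF, EG, EJ, FG, GJ
  2-simplices (12): ABF, ABG, ADF, ADJ, AEG, AEJ, BEF, BEJ, BGJ, DFG, DGJ, EFG

Hence C_0 ≅ Z^7, C_1 ≅ Z^18, C_2 ≅ Z^12.

Boundary ∂_1: C_1 → C_0 sends each edge [p,q] (with p < q) to q − p. For instance
  ∂BJ = J − B.
The 7×18 boundary matrix has rank 6 and Smith normal form diag(1,1,1,1,1,1).

∂_2: C_2 → C_1 acts by ∂[p,q,r] = [q,r] − [p,r] + [p,q]. For instance
  ∂BGJ = GJ − BJ + BG,
  ∂BEF = EF − BF + BE.
As a 18×12 matrix over Z this has rank 12, with invariant factors (1,1,1,1,1,1,1,1,1,1,1,2).

Now H_k = ker ∂_k / im ∂_{k+1}, so:

  H_0: rank C_0 − rank ∂_1 = 7 − 6 = 1, and the invariant factors of ∂_1 are all 1, so H_0 = Z.
  H_1: rank ker ∂_1 − rank ∂_2 = (18 − 6) − 12 = 0, and ∂_2 has invariant factor 2 > 1, so H_1 = Z/2.
  H_2: rank ker ∂_2 − rank ∂_3 = (12 − 12) − 0 = 0, and there is no ∂_3, so H_2 = 0.

As a check, the Euler characteristic is 7 − 18 + 12 = 1, which agrees with 1 − 0 + 0 = 1.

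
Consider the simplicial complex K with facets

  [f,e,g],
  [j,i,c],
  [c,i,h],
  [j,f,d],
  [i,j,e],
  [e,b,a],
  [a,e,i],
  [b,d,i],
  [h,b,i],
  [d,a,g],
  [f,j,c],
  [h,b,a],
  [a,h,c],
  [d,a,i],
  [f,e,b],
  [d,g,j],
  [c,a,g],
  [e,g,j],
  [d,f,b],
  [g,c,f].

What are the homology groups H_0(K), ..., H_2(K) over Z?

Take the total order a < b < c < d < e < f < g < h < i < j on the vertex set. Then K (dimension 2) consists of the simplices:

  0-simplices (10): a, b, c, d, e, f, g, h, i, j
  1-simplices (30): ab, ac, ad, ae, ag, ah, ai, bd, be, bf, bh, bi, cf, cg, ch, ci, cj, df, dg, di, dj, ef, eg, ei, ej, fg, fj, gj, hi, ij
  2-simplices (20): abe, abh, acg, ach, adg, adi, aei, bdf, bdi, bef, bhi, cfg, cfj, chi, cij, dfj, dgj, efg, egj, eij

giving chain groups C_0 ≅ Z^10, C_1 ≅ Z^30, C_2 ≅ Z^20.

∂_1: C_1 → C_0 sends each edge [p,q] (with p < q) to q − p. For instance
  ∂bf = f − b.
This gives a 10×30 integer matrix of rank 9; reducing to Smith normal form yields diagonal entries (1,1,1,1,1,1,1,1,1).

The boundary map ∂_2: C_2 → C_1 acts by ∂[p,q,r] = [q,r] − [p,r] + [p,q]. For instance
  ∂egj = gj − ej + eg,
  ∂adg = dg − ag + ad.
This gives a 30×20 integer matrix of rank 20; reducing to Smith normal form yields diagonal entries (1,1,1,1,1,1,1,1,1,1,1,1,1,1,1,1,1,1,1,2).

Reading off H_k = ker ∂_k / im ∂_{k+1}:

  H_0: rank C_0 − rank ∂_1 = 10 − 9 = 1, and the invariant factors of ∂_1 are all 1, so H_0 ≅ Z.
  H_1: rank ker ∂_1 − rank ∂_2 = (30 − 9) − 20 = 1, and ∂_2 has invariant factor 2 > 1, so H_1 ≅ Z ⊕ Z/2.
  H_2: rank ker ∂_2 − rank ∂_3 = (20 − 20) − 0 = 0, and there is no ∂_3, so H_2 ≅ 0.

As a check, the Euler characteristic is 10 − 30 + 20 = 0, which agrees with 1 − 1 + 0 = 0.

H_0 ≅ Z,  H_1 ≅ Z ⊕ Z/2,  H_2 = 0.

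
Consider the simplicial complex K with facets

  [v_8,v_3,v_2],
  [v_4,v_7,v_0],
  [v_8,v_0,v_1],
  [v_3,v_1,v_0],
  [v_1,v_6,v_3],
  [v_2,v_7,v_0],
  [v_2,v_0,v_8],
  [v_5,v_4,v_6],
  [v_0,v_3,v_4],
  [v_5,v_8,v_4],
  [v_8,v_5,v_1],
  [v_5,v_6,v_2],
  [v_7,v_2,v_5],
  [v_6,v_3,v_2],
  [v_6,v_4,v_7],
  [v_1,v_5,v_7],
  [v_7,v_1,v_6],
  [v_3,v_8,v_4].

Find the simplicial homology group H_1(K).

We work with the vertex ordering v_0 < v_1 < v_2 < v_3 < v_4 < v_5 < v_6 < v_7 < v_8. The simplices of K, each written with vertices in increasing order, are:

  0-simplices (9): [v_0], [v_1], [v_2], [v_3], [v_4], [v_5], [v_6], [v_7], [v_8]
  1-simplices (27): (27 of them)
  2-simplices (18): (18 of them)

giving chain groups C_0 ≅ Z^9, C_1 ≅ Z^27, C_2 ≅ Z^18.

The boundary map ∂_1: C_1 → C_0 maps an edge to its endpoints' difference, ∂[p,q] = q − p. For instance
  ∂[v_0,v_7] = [v_7] − [v_0].
As a 9×27 matrix over Z this has rank 8, with invariant factors (1,1,1,1,1,1,1,1).

The boundary map ∂_2: C_2 → C_1 sends each 2-simplex [p,q,r] to [q,r] − [p,r] + [p,q]. For instance
  ∂[v_0,v_2,v_8] = [v_2,v_8] − [v_0,v_8] + [v_0,v_2],
  ∂[v_2,v_5,v_7] = [v_5,v_7] − [v_2,v_7] + [v_2,v_5].
As a 27×18 matrix over Z this has rank 18, with invariant factors (1,1,1,1,1,1,1,1,1,1,1,1,1,1,1,1,1,2).

Computing H_k = (kernel of ∂_k) / (image of ∂_{k+1}):

  H_1: rank ker ∂_1 − rank ∂_2 = (27 − 8) − 18 = 1, and ∂_2 has invariant factor 2 > 1, so H_1 = Z ⊕ Z/2.

(K is a triangulation of the Klein bottle.)

H_1 = Z ⊕ Z/2.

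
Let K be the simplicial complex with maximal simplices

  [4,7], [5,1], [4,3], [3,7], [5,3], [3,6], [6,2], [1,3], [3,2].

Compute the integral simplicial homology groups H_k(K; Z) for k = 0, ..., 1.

Take the total order 1 < 2 < 3 < 4 < 5 < 6 < 7 on the vertex set. Then K (dimension 1) consists of the simplices:

  0-simplices (7): [1], [2], [3], [4], [5], [6], [7]
  1-simplices (9): [1,3], [1,5], [2,3], [2,6], [3,4], [3,5], [3,6], [3,7], [4,7]

Hence C_0 ≅ Z^7, C_1 ≅ Z^9.

∂_1: C_1 → C_0 is given by ∂[p,q] = [q] − [p].
This gives a 7×9 integer matrix of rank 6; reducing to Smith normal form yields diagonal entries (1,1,1,1,1,1).

Now H_k = ker ∂_k / im ∂_{k+1}, so:

  H_0: rank C_0 − rank ∂_1 = 7 − 6 = 1, and the invariant factors of ∂_1 are all 1, so H_0 ≅ Z.
  H_1: rank ker ∂_1 − rank ∂_2 = (9 − 6) − 0 = 3, and there is no ∂_2, so H_1 ≅ Z^3.

As a check, the Euler characteristic is 7 − 9 = -2, which agrees with 1 − 3 = -2.

H_0 ≅ Z,  H_1 ≅ Z^3.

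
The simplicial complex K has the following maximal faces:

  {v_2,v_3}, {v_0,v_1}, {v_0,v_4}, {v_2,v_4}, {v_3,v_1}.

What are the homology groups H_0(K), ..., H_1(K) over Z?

K has 5 vertices, 5 edges.
rank ∂_0 = 0, rank ∂_1 = 4 ⇒ b_0 = 5 − 0 − 4 = 1; all invariant factors of ∂_1 are 1 so no torsion. So H_0 ≅ Z.
rank ∂_1 = 4, rank ∂_2 = 0 ⇒ b_1 = 5 − 4 − 0 = 1. So H_1 ≅ Z.

H_0 = Z,  H_1 = Z.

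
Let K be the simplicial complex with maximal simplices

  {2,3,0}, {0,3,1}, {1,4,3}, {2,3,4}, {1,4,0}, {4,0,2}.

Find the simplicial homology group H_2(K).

H_2 = Z.

Order the vertices as 0 < 1 < 2 < 3 < 4. Listing each simplex with vertices in this order, K has dimension 2 with simplices:

  0-simplices (5): [0], [1], [2], [3], [4]
  1-simplices (9): [0,1], [0,2], [0,3], [0,4], [1,3], [1,4], [2,3], [2,4], [3,4]
  2-simplices (6): [0,1,3], [0,1,4], [0,2,3], [0,2,4], [1,3,4], [2,3,4]

Hence C_0 ≅ Z^5, C_1 ≅ Z^9, C_2 ≅ Z^6.

∂_1: C_1 → C_0 maps an edge to its endpoints' difference, ∂[p,q] = q − p.
This gives a 5×9 integer matrix of rank 4; reducing to Smith normal form yields diagonal entries (1,1,1,1).

The boundary map ∂_2: C_2 → C_1 sends each 2-simplex [p,q,r] to [q,r] − [p,r] + [p,q]. For instance
  ∂[1,3,4] = [3,4] − [1,4] + [1,3],
  ∂[0,2,4] = [2,4] − [0,4] + [0,2].
The 9×6 boundary matrix has rank 5 and Smith normal form diag(1,1,1,1,1).

From H_k ≅ ker(∂_k) / im(∂_{k+1}) we obtain:

  H_2: rank ker ∂_2 − rank ∂_3 = (6 − 5) − 0 = 1, and there is no ∂_3, so H_2 = Z.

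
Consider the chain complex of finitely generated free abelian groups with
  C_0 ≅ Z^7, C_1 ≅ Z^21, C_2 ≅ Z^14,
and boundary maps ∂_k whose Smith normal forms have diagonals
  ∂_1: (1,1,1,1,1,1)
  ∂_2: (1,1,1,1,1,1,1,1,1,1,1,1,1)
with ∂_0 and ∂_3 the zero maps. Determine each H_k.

H_0 = Z,  H_1 = Z^2,  H_2 = Z.

H_0: b_0 = 7 − 0 − 6 = 1; torsion from ∂_1 factors > 1: none. So H_0 = Z.
H_1: b_1 = 21 − 6 − 13 = 2; torsion from ∂_2 factors > 1: none. So H_1 = Z^2.
H_2: b_2 = 14 − 13 − 0 = 1; torsion from ∂_3 factors > 1: none. So H_2 = Z.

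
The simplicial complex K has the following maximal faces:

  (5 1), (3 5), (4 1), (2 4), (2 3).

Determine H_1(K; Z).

H_1 = Z.

Take the total order 1 < 2 < 3 < 4 < 5 on the vertex set. Then K (dimension 1) consists of the simplices:

  0-simplices (5): [1], [2], [3], [4], [5]
  1-simplices (5): [1,4], [1,5], [2,3], [2,4], [3,5]

so the chain groups are C_0 ≅ Z^5, C_1 ≅ Z^5.

The boundary map ∂_1: C_1 → C_0 maps an edge to its endpoints' difference, ∂[p,q] = q − p. For instance
  ∂[2,3] = [3] − [2].
As a 5×5 matrix over Z this has rank 4, with invariant factors (1,1,1,1).

From H_k ≅ ker(∂_k) / im(∂_{k+1}) we obtain:

  H_1: rank ker ∂_1 − rank ∂_2 = (5 − 4) − 0 = 1, and there is no ∂_2, so H_1 = Z.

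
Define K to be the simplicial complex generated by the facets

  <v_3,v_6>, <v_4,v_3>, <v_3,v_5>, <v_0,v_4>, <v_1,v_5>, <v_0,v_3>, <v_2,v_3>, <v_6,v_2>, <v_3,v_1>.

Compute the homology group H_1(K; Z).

H_1 = Z^3.

We work with the vertex ordering v_0 < v_1 < v_2 < v_3 < v_4 < v_5 < v_6. The simplices of K, each written with vertices in increasing order, are:

  0-simplices (7): [v_0], [v_1], [v_2], [v_3], [v_4], [v_5], [v_6]
  1-simplices (9): [v_0,v_3], [v_0,v_4], [v_1,v_3], [v_1,v_5], [v_2,v_3], [v_2,v_6], [v_3,v_4], [v_3,v_5], [v_3,v_6]

so the chain groups are C_0 ≅ Z^7, C_1 ≅ Z^9.

The boundary map ∂_1: C_1 → C_0 sends each edge [p,q] (with p < q) to q − p. For instance
  ∂[v_3,v_6] = [v_6] − [v_3].
The 7×9 boundary matrix has rank 6 and Smith normal form diag(1,1,1,1,1,1).

Computing H_k = (kernel of ∂_k) / (image of ∂_{k+1}):

  H_1: rank ker ∂_1 − rank ∂_2 = (9 − 6) − 0 = 3, and there is no ∂_2, so H_1 ≅ Z^3.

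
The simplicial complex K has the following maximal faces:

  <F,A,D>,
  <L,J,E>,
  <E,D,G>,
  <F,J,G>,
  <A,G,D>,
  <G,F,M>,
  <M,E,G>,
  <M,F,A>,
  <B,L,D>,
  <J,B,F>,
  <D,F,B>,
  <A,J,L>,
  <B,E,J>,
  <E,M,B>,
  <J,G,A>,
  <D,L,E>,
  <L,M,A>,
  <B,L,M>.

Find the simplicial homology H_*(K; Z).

H_0 ≅ Z,  H_1 ≅ Z ⊕ Z_2,  H_2 = 0.

Fix the vertex order A < B < D < E < F < G < J < L < M and write every simplex with vertices in increasing order. Then dim K = 2 and the simplices of K are:

  0-simplices (9): A, B, D, E, F, G, J, L, M
  1-simplices (27): AD, AF, AG, AJ, AL, AM, BD, BE, BF, BJ, BL, BM, DE, DF, DG, DL, EG, EJ, EL, EM, FG, FJ, FM, GJ, GM, JL, LM
  2-simplices (18): ADF, ADG, AFM, AGJ, AJL, ALM, BDF, BDL, BEJ, BEM, BFJ, BLM, DEG, DEL, EGM, EJL, FGJ, FGM

so the chain groups are C_0 ≅ Z^9, C_1 ≅ Z^27, C_2 ≅ Z^18.

The boundary map ∂_1: C_1 → C_0 maps an edge to its endpoints' difference, ∂[p,q] = q − p.
The resulting 9×27 matrix has rank 8, and its Smith normal form has invariant factors (1,1,1,1,1,1,1,1).

The boundary map ∂_2: C_2 → C_1 maps a triangle to the signed sum of its edges. For instance
  ∂BEJ = EJ − BJ + BE,
  ∂EGM = GM − EM + EG.
The 27×18 boundary matrix has rank 18 and Smith normal form diag(1,1,1,1,1,1,1,1,1,1,1,1,1,1,1,1,1,2).

Now H_k = ker ∂_k / im ∂_{k+1}, so:

  H_0: rank C_0 − rank ∂_1 = 9 − 8 = 1, and the invariant factors of ∂_1 are all 1, so H_0 = Z.
  H_1: rank ker ∂_1 − rank ∂_2 = (27 − 8) − 18 = 1, and ∂_2 has invariant factor 2 > 1, so H_1 = Z ⊕ Z_2.
  H_2: rank ker ∂_2 − rank ∂_3 = (18 − 18) − 0 = 0, and there is no ∂_3, so H_2 = 0.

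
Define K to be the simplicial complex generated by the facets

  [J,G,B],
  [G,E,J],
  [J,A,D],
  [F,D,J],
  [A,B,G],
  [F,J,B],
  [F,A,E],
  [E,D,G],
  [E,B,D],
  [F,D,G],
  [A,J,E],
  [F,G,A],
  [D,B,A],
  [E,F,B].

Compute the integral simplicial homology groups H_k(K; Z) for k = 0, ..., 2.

H_0 ≅ Z,  H_1 ≅ Z^2,  H_2 ≅ Z.

Take the total order A < B < D < E < F < G < J on the vertex set. Then K (dimension 2) consists of the simplices:

  0-simplices (7): A, B, D, E, F, G, J
  1-simplices (21): AB, AD, AE, AF, AG, AJ, BD, BE, BF, BG, BJ, DE, DF, DG, DJ, EF, EG, EJ, FG, FJ, GJ
  2-simplices (14): ABD, ABG, ADJ, AEF, AEJ, AFG, BDE, BEF, BFJ, BGJ, DEG, DFG, DFJ, EGJ

Hence C_0 ≅ Z^7, C_1 ≅ Z^21, C_2 ≅ Z^14.

∂_1: C_1 → C_0 maps an edge to its endpoints' difference, ∂[p,q] = q − p.
The 7×21 boundary matrix has rank 6 and Smith normal form diag(1,1,1,1,1,1).

Boundary ∂_2: C_2 → C_1 sends each 2-simplex [p,q,r] to [q,r] − [p,r] + [p,q]. For instance
  ∂ADJ = DJ − AJ + AD,
  ∂AEF = EF − AF + AE.
This gives a 21×14 integer matrix of rank 13; reducing to Smith normal form yields diagonal entries (1,1,1,1,1,1,1,1,1,1,1,1,1).

Now H_k = ker ∂_k / im ∂_{k+1}, so:

  H_0: rank C_0 − rank ∂_1 = 7 − 6 = 1, and the invariant factors of ∂_1 are all 1, so H_0 = Z.
  H_1: rank ker ∂_1 − rank ∂_2 = (21 − 6) − 13 = 2, and the invariant factors of ∂_2 are all 1, so H_1 = Z^2.
  H_2: rank ker ∂_2 − rank ∂_3 = (14 − 13) − 0 = 1, and there is no ∂_3, so H_2 = Z.

As a check, the Euler characteristic is 7 − 21 + 14 = 0, which agrees with 1 − 2 + 1 = 0.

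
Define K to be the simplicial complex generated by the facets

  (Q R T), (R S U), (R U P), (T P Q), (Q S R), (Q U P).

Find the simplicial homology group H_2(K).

Order the vertices as P < Q < R < S < T < U. Listing each simplex with vertices in this order, K has dimension 2 with simplices:

  0-simplices (6): P, Q, R, S, T, U
  1-simplices (12): PQ, PR, PT, PU, QR, QS, QT, QU, RS, RT, RU, SU
  2-simplices (6): PQT, PQU, PRU, QRS, QRT, RSU

Hence C_0 ≅ Z^6, C_1 ≅ Z^12, C_2 ≅ Z^6.

∂_1: C_1 → C_0 maps an edge to its endpoints' difference, ∂[p,q] = q − p.
The resulting 6×12 matrix has rank 5, and its Smith normal form has invariant factors (1,1,1,1,1).

Boundary ∂_2: C_2 → C_1 sends each 2-simplex [p,q,r] to [q,r] − [p,r] + [p,q]. For instance
  ∂PQT = QT − PT + PQ,
  ∂QRS = RS − QS + QR.
The resulting 12×6 matrix has rank 6, and its Smith normal form has invariant factors (1,1,1,1,1,1).

Computing H_k = (kernel of ∂_k) / (image of ∂_{k+1}):

  H_2: rank ker ∂_2 − rank ∂_3 = (6 − 6) − 0 = 0, and there is no ∂_3, so H_2 ≅ 0.

(K is a triangulation of the cylinder S^1 x I.)

H_2 = 0.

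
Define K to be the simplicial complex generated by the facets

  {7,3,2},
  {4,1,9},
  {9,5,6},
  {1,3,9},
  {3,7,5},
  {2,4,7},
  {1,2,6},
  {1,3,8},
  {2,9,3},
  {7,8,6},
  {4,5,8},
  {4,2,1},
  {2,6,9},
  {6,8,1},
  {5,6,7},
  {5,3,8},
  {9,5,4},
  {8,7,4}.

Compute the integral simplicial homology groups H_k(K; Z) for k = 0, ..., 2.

K has 9 vertices, 27 edges, 18 triangles.
rank ∂_0 = 0, rank ∂_1 = 8 ⇒ b_0 = 9 − 0 − 8 = 1; all invariant factors of ∂_1 are 1 so no torsion. So H_0 = Z.
rank ∂_1 = 8, rank ∂_2 = 18 ⇒ b_1 = 27 − 8 − 18 = 1; ∂_2 has invariant factor(s) [2] giving torsion. So H_1 = Z ⊕ Z/2Z.
rank ∂_2 = 18, rank ∂_3 = 0 ⇒ b_2 = 18 − 18 − 0 = 0. So H_2 = 0.

H_0 = Z,  H_1 = Z ⊕ Z/2Z,  H_2 = 0.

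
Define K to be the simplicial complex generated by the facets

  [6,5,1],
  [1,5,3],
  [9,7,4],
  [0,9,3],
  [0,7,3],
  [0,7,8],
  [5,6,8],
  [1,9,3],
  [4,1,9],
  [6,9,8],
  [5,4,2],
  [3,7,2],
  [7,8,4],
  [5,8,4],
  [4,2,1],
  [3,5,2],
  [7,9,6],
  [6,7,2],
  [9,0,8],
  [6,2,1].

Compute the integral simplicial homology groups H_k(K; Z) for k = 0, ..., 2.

H_0 = Z,  H_1 = Z ⊕ Z_2,  H_2 = 0.

We work with the vertex ordering 0 < 1 < 2 < 3 < 4 < 5 < 6 < 7 < 8 < 9. The simplices of K, each written with vertices in increasing order, are:

  0-simplices (10): [0], [1], [2], [3], [4], [5], [6], [7], [8], [9]
  1-simplices (30): (30 of them)
  2-simplices (20): (20 of them)

so the chain groups are C_0 ≅ Z^10, C_1 ≅ Z^30, C_2 ≅ Z^20.

∂_1: C_1 → C_0 sends each edge [p,q] (with p < q) to q − p. For instance
  ∂[5,8] = [8] − [5].
The 10×30 boundary matrix has rank 9 and Smith normal form diag(1,1,1,1,1,1,1,1,1).

Boundary ∂_2: C_2 → C_1 maps a triangle to the signed sum of its edges. For instance
  ∂[0,3,7] = [3,7] − [0,7] + [0,3],
  ∂[4,7,9] = [7,9] − [4,9] + [4,7].
This gives a 30×20 integer matrix of rank 20; reducing to Smith normal form yields diagonal entries (1,1,1,1,1,1,1,1,1,1,1,1,1,1,1,1,1,1,1,2).

Now H_k = ker ∂_k / im ∂_{k+1}, so:

  H_0: rank C_0 − rank ∂_1 = 10 − 9 = 1, and the invariant factors of ∂_1 are all 1, so H_0 ≅ Z.
  H_1: rank ker ∂_1 − rank ∂_2 = (30 − 9) − 20 = 1, and ∂_2 has invariant factor 2 > 1, so H_1 ≅ Z ⊕ Z_2.
  H_2: rank ker ∂_2 − rank ∂_3 = (20 − 20) − 0 = 0, and there is no ∂_3, so H_2 ≅ 0.

As a check, the Euler characteristic is 10 − 30 + 20 = 0, which agrees with 1 − 1 + 0 = 0.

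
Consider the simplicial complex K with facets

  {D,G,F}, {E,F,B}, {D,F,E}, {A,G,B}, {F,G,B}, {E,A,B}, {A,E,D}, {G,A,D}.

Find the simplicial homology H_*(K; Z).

Order the vertices as A < B < D < E < F < G. Listing each simplex with vertices in this order, K has dimension 2 with simplices:

  0-simplices (6): A, B, D, E, F, G
  1-simplices (12): AB, AD, AE, AG, BE, BF, BG, DE, DF, DG, EF, FG
  2-simplices (8): ABE, ABG, ADE, ADG, BEF, BFG, DEF, DFG

Hence C_0 ≅ Z^6, C_1 ≅ Z^12, C_2 ≅ Z^8.

The boundary map ∂_1: C_1 → C_0 is given by ∂[p,q] = [q] − [p].
As a 6×12 matrix over Z this has rank 5, with invariant factors (1,1,1,1,1).

The boundary map ∂_2: C_2 → C_1 acts by ∂[p,q,r] = [q,r] − [p,r] + [p,q]. For instance
  ∂ADE = DE − AE + AD,
  ∂DEF = EF − DF + DE.
The resulting 12×8 matrix has rank 7, and its Smith normal form has invariant factors (1,1,1,1,1,1,1).

Computing H_k = (kernel of ∂_k) / (image of ∂_{k+1}):

  H_0: rank C_0 − rank ∂_1 = 6 − 5 = 1, and the invariant factors of ∂_1 are all 1, so H_0 ≅ Z.
  H_1: rank ker ∂_1 − rank ∂_2 = (12 − 5) − 7 = 0, and the invariant factors of ∂_2 are all 1, so H_1 ≅ 0.
  H_2: rank ker ∂_2 − rank ∂_3 = (8 − 7) − 0 = 1, and there is no ∂_3, so H_2 ≅ Z.

As a check, the Euler characteristic is 6 − 12 + 8 = 2, which agrees with 1 − 0 + 1 = 2.
(K is a triangulation of the 2-sphere S^2.)

H_0 = Z,  H_1 = 0,  H_2 = Z.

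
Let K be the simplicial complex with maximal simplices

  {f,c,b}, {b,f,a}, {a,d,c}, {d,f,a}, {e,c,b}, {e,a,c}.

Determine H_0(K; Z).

Fix the vertex order a < b < c < d < e < f and write every simplex with vertices in increasing order. Then dim K = 2 and the simplices of K are:

  0-simplices (6): a, b, c, d, e, f
  1-simplices (12): ab, ac, ad, ae, af, bc, be, bf, cd, ce, cf, df
  2-simplices (6): abf, acd, ace, adf, bce, bcf

giving chain groups C_0 ≅ Z^6, C_1 ≅ Z^12, C_2 ≅ Z^6.

∂_1: C_1 → C_0 maps an edge to its endpoints' difference, ∂[p,q] = q − p. For instance
  ∂bf = f − b.
The resulting 6×12 matrix has rank 5, and its Smith normal form has invariant factors (1,1,1,1,1).

The boundary map ∂_2: C_2 → C_1 acts by ∂[p,q,r] = [q,r] − [p,r] + [p,q]. For instance
  ∂acd = cd − ad + ac,
  ∂bce = ce − be + bc.
This gives a 12×6 integer matrix of rank 6; reducing to Smith normal form yields diagonal entries (1,1,1,1,1,1).

Computing H_k = (kernel of ∂_k) / (image of ∂_{k+1}):

  H_0: rank C_0 − rank ∂_1 = 6 − 5 = 1, and the invariant factors of ∂_1 are all 1, so H_0 = Z.

H_0 ≅ Z.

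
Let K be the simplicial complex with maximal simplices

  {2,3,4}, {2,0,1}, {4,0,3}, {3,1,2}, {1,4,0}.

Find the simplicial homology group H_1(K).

H_1 = Z.

Order the vertices as 0 < 1 < 2 < 3 < 4. Listing each simplex with vertices in this order, K has dimension 2 with simplices:

  0-simplices (5): [0], [1], [2], [3], [4]
  1-simplices (10): [0,1], [0,2], [0,3], [0,4], [1,2], [1,3], [1,4], [2,3], [2,4], [3,4]
  2-simplices (5): [0,1,2], [0,1,4], [0,3,4], [1,2,3], [2,3,4]

so the chain groups are C_0 ≅ Z^5, C_1 ≅ Z^10, C_2 ≅ Z^5.

∂_1: C_1 → C_0 is given by ∂[p,q] = [q] − [p].
As a 5×10 matrix over Z this has rank 4, with invariant factors (1,1,1,1).

The boundary map ∂_2: C_2 → C_1 sends each 2-simplex [p,q,r] to [q,r] − [p,r] + [p,q]. For instance
  ∂[1,2,3] = [2,3] − [1,3] + [1,2],
  ∂[0,3,4] = [3,4] − [0,4] + [0,3].
This gives a 10×5 integer matrix of rank 5; reducing to Smith normal form yields diagonal entries (1,1,1,1,1).

Reading off H_k = ker ∂_k / im ∂_{k+1}:

  H_1: rank ker ∂_1 − rank ∂_2 = (10 − 4) − 5 = 1, and the invariant factors of ∂_2 are all 1, so H_1 = Z.

(K is a triangulation of the Möbius band.)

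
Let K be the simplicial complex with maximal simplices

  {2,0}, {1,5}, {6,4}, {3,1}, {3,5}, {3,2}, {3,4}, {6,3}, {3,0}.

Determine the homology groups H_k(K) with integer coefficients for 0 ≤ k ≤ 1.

H_0 ≅ Z,  H_1 ≅ Z^3.

Take the total order 0 < 1 < 2 < 3 < 4 < 5 < 6 on the vertex set. Then K (dimension 1) consists of the simplices:

  0-simplices (7): [0], [1], [2], [3], [4], [5], [6]
  1-simplices (9): [0,2], [0,3], [1,3], [1,5], [2,3], [3,4], [3,5], [3,6], [4,6]

Hence C_0 ≅ Z^7, C_1 ≅ Z^9.

∂_1: C_1 → C_0 sends each edge [p,q] (with p < q) to q − p. For instance
  ∂[0,3] = [3] − [0].
As a 7×9 matrix over Z this has rank 6, with invariant factors (1,1,1,1,1,1).

Reading off H_k = ker ∂_k / im ∂_{k+1}:

  H_0: rank C_0 − rank ∂_1 = 7 − 6 = 1, and the invariant factors of ∂_1 are all 1, so H_0 ≅ Z.
  H_1: rank ker ∂_1 − rank ∂_2 = (9 − 6) − 0 = 3, and there is no ∂_2, so H_1 ≅ Z^3.

(K is a triangulation of a wedge of 3 circles.)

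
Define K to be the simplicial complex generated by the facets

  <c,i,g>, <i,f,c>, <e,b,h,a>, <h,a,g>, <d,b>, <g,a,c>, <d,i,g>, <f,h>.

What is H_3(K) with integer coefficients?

H_3 = 0.

Take the total order a < b < c < d < e < f < g < h < i on the vertex set. Then K (dimension 3) consists of the simplices:

  0-simplices (9): a, b, c, d, e, f, g, h, i
  1-simplices (18): ab, ac, ae, ag, ah, bd, be, bh, cf, cg, ci, dg, di, eh, fh, fi, gh, gi
  2-simplices (9): abe, abh, acg, aeh, agh, beh, cfi, cgi, dgi
  3-simplices (1): abeh

Hence C_0 ≅ Z^9, C_1 ≅ Z^18, C_2 ≅ Z^9, C_3 ≅ Z^1.

Boundary ∂_1: C_1 → C_0 sends each edge [p,q] (with p < q) to q − p.
This gives a 9×18 integer matrix of rank 8; reducing to Smith normal form yields diagonal entries (1,1,1,1,1,1,1,1).

The boundary map ∂_2: C_2 → C_1 acts by ∂[p,q,r] = [q,r] − [p,r] + [p,q]. For instance
  ∂acg = cg − ag + ac,
  ∂beh = eh − bh + be.
The 18×9 boundary matrix has rank 8 and Smith normal form diag(1,1,1,1,1,1,1,1).

Boundary ∂_3: C_3 → C_2 sends each 3-simplex σ to the alternating sum Σ_i (−1)^i (σ with its i-th vertex removed). For instance
  ∂abeh = beh − aeh + abh − abe.
The 9×1 boundary matrix has rank 1 and Smith normal form diag(1).

Now H_k = ker ∂_k / im ∂_{k+1}, so:

  H_3: rank ker ∂_3 − rank ∂_4 = (1 − 1) − 0 = 0, and there is no ∂_4, so H_3 ≅ 0.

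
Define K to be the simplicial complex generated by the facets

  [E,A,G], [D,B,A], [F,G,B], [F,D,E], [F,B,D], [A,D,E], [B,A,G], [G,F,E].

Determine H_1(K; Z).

H_1 = 0.

Order the vertices as A < B < D < E < F < G. Listing each simplex with vertices in this order, K has dimension 2 with simplices:

  0-simplices (6): A, B, D, E, F, G
  1-simplices (12): AB, AD, AE, AG, BD, BF, BG, DE, DF, EF, EG, FG
  2-simplices (8): ABD, ABG, ADE, AEG, BDF, BFG, DEF, EFG

so the chain groups are C_0 ≅ Z^6, C_1 ≅ Z^12, C_2 ≅ Z^8.

∂_1: C_1 → C_0 sends each edge [p,q] (with p < q) to q − p. For instance
  ∂BD = D − B.
The resulting 6×12 matrix has rank 5, and its Smith normal form has invariant factors (1,1,1,1,1).

Boundary ∂_2: C_2 → C_1 sends each 2-simplex [p,q,r] to [q,r] − [p,r] + [p,q]. For instance
  ∂DEF = EF − DF + DE,
  ∂BFG = FG − BG + BF.
The 12×8 boundary matrix has rank 7 and Smith normal form diag(1,1,1,1,1,1,1).

Computing H_k = (kernel of ∂_k) / (image of ∂_{k+1}):

  H_1: rank ker ∂_1 − rank ∂_2 = (12 − 5) − 7 = 0, and the invariant factors of ∂_2 are all 1, so H_1 = 0.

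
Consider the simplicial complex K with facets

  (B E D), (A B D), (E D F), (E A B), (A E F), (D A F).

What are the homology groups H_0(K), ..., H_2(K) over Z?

Order the vertices as A < B < D < E < F. Listing each simplex with vertices in this order, K has dimension 2 with simplices:

  0-simplices (5): A, B, D, E, F
  1-simplices (9): AB, AD, AE, AF, BD, BE, DE, DF, EF
  2-simplices (6): ABD, ABE, ADF, AEF, BDE, DEF

Hence C_0 ≅ Z^5, C_1 ≅ Z^9, C_2 ≅ Z^6.

∂_1: C_1 → C_0 maps an edge to its endpoints' difference, ∂[p,q] = q − p.
As a 5×9 matrix over Z this has rank 4, with invariant factors (1,1,1,1).

∂_2: C_2 → C_1 sends each 2-simplex [p,q,r] to [q,r] − [p,r] + [p,q]. For instance
  ∂ABD = BD − AD + AB,
  ∂DEF = EF − DF + DE.
This gives a 9×6 integer matrix of rank 5; reducing to Smith normal form yields diagonal entries (1,1,1,1,1).

Computing H_k = (kernel of ∂_k) / (image of ∂_{k+1}):

  H_0: rank C_0 − rank ∂_1 = 5 − 4 = 1, and the invariant factors of ∂_1 are all 1, so H_0 ≅ Z.
  H_1: rank ker ∂_1 − rank ∂_2 = (9 − 4) − 5 = 0, and the invariant factors of ∂_2 are all 1, so H_1 ≅ 0.
  H_2: rank ker ∂_2 − rank ∂_3 = (6 − 5) − 0 = 1, and there is no ∂_3, so H_2 ≅ Z.

H_0 = Z,  H_1 = 0,  H_2 = Z.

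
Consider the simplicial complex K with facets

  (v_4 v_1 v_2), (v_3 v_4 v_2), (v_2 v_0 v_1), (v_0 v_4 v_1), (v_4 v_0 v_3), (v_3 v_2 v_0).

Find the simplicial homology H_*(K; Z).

We work with the vertex ordering v_0 < v_1 < v_2 < v_3 < v_4. The simplices of K, each written with vertices in increasing order, are:

  0-simplices (5): [v_0], [v_1], [v_2], [v_3], [v_4]
  1-simplices (9): [v_0,v_1], [v_0,v_2], [v_0,v_3], [v_0,v_4], [v_1,v_2], [v_1,v_4], [v_2,v_3], [v_2,v_4], [v_3,v_4]
  2-simplices (6): [v_0,v_1,v_2], [v_0,v_1,v_4], [v_0,v_2,v_3], [v_0,v_3,v_4], [v_1,v_2,v_4], [v_2,v_3,v_4]

Hence C_0 ≅ Z^5, C_1 ≅ Z^9, C_2 ≅ Z^6.

The boundary map ∂_1: C_1 → C_0 maps an edge to its endpoints' difference, ∂[p,q] = q − p. For instance
  ∂[v_0,v_4] = [v_4] − [v_0].
The 5×9 boundary matrix has rank 4 and Smith normal form diag(1,1,1,1).

The boundary map ∂_2: C_2 → C_1 acts by ∂[p,q,r] = [q,r] − [p,r] + [p,q]. For instance
  ∂[v_2,v_3,v_4] = [v_3,v_4] − [v_2,v_4] + [v_2,v_3],
  ∂[v_0,v_1,v_4] = [v_1,v_4] − [v_0,v_4] + [v_0,v_1].
The resulting 9×6 matrix has rank 5, and its Smith normal form has invariant factors (1,1,1,1,1).

From H_k ≅ ker(∂_k) / im(∂_{k+1}) we obtain:

  H_0: rank C_0 − rank ∂_1 = 5 − 4 = 1, and the invariant factors of ∂_1 are all 1, so H_0 ≅ Z.
  H_1: rank ker ∂_1 − rank ∂_2 = (9 − 4) − 5 = 0, and the invariant factors of ∂_2 are all 1, so H_1 ≅ 0.
  H_2: rank ker ∂_2 − rank ∂_3 = (6 − 5) − 0 = 1, and there is no ∂_3, so H_2 ≅ Z.

(K is a triangulation of the 2-sphere S^2.)

H_0 ≅ Z,  H_1 = 0,  H_2 ≅ Z.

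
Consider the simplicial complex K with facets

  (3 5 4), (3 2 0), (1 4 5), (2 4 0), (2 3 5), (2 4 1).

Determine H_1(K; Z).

H_1 = Z.

Take the total order 0 < 1 < 2 < 3 < 4 < 5 on the vertex set. Then K (dimension 2) consists of the simplices:

  0-simplices (6): [0], [1], [2], [3], [4], [5]
  1-simplices (12): [0,2], [0,3], [0,4], [1,2], [1,4], [1,5], [2,3], [2,4], [2,5], [3,4], [3,5], [4,5]
  2-simplices (6): [0,2,3], [0,2,4], [1,2,4], [1,4,5], [2,3,5], [3,4,5]

so the chain groups are C_0 ≅ Z^6, C_1 ≅ Z^12, C_2 ≅ Z^6.

Boundary ∂_1: C_1 → C_0 is given by ∂[p,q] = [q] − [p]. For instance
  ∂[3,4] = [4] − [3].
The 6×12 boundary matrix has rank 5 and Smith normal form diag(1,1,1,1,1).

Boundary ∂_2: C_2 → C_1 maps a triangle to the signed sum of its edges. For instance
  ∂[2,3,5] = [3,5] − [2,5] + [2,3],
  ∂[1,2,4] = [2,4] − [1,4] + [1,2].
The 12×6 boundary matrix has rank 6 and Smith normal form diag(1,1,1,1,1,1).

Computing H_k = (kernel of ∂_k) / (image of ∂_{k+1}):

  H_1: rank ker ∂_1 − rank ∂_2 = (12 − 5) − 6 = 1, and the invariant factors of ∂_2 are all 1, so H_1 ≅ Z.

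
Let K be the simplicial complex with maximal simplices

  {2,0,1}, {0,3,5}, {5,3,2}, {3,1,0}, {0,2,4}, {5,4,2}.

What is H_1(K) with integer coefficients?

K has 6 vertices, 12 edges, 6 triangles.
rank ∂_1 = 5, rank ∂_2 = 6 ⇒ b_1 = 12 − 5 − 6 = 1; all invariant factors of ∂_2 are 1 so no torsion. So H_1 ≅ Z.

H_1 ≅ Z.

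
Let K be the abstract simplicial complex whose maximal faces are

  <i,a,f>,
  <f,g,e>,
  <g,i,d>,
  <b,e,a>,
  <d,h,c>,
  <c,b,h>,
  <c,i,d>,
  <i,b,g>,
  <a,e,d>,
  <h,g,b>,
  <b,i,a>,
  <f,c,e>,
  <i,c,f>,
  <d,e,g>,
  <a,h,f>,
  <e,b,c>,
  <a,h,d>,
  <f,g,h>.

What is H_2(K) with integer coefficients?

Order the vertices as a < b < c < d < e < f < g < h < i. Listing each simplex with vertices in this order, K has dimension 2 with simplices:

  0-simplices (9): a, b, c, d, e, f, g, h, i
  1-simplices (27): ab, ad, ae, af, ah, ai, bc, be, bg, bh, bi, cd, ce, cf, ch, ci, de, dg, dh, di, ef, eg, fg, fh, fi, gh, gi
  2-simplices (18): abe, abi, ade, adh, afh, afi, bce, bch, bgh, bgi, cdh, cdi, cef, cfi, deg, dgi, efg, fgh

giving chain groups C_0 ≅ Z^9, C_1 ≅ Z^27, C_2 ≅ Z^18.

The boundary map ∂_1: C_1 → C_0 is given by ∂[p,q] = [q] − [p].
As a 9×27 matrix over Z this has rank 8, with invariant factors (1,1,1,1,1,1,1,1).

∂_2: C_2 → C_1 sends each 2-simplex [p,q,r] to [q,r] − [p,r] + [p,q]. For instance
  ∂afh = fh − ah + af,
  ∂cfi = fi − ci + cf.
The resulting 27×18 matrix has rank 17, and its Smith normal form has invariant factors (1,1,1,1,1,1,1,1,1,1,1,1,1,1,1,1,1).

Now H_k = ker ∂_k / im ∂_{k+1}, so:

  H_2: rank ker ∂_2 − rank ∂_3 = (18 − 17) − 0 = 1, and there is no ∂_3, so H_2 ≅ Z.

(K is a triangulation of the torus T^2.)

H_2 = Z.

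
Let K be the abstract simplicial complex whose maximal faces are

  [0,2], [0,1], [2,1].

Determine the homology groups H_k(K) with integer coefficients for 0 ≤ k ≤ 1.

Take the total order 0 < 1 < 2 on the vertex set. Then K (dimension 1) consists of the simplices:

  0-simplices (3): [0], [1], [2]
  1-simplices (3): [0,1], [0,2], [1,2]

so the chain groups are C_0 ≅ Z^3, C_1 ≅ Z^3.

∂_1: C_1 → C_0 maps an edge to its endpoints' difference, ∂[p,q] = q − p. For instance
  ∂[0,1] = [1] − [0].
The resulting 3×3 matrix has rank 2, and its Smith normal form has invariant factors (1,1).

Computing H_k = (kernel of ∂_k) / (image of ∂_{k+1}):

  H_0: rank C_0 − rank ∂_1 = 3 − 2 = 1, and the invariant factors of ∂_1 are all 1, so H_0 ≅ Z.
  H_1: rank ker ∂_1 − rank ∂_2 = (3 − 2) − 0 = 1, and there is no ∂_2, so H_1 ≅ Z.

As a check, the Euler characteristic is 3 − 3 = 0, which agrees with 1 − 1 = 0.

H_0 ≅ Z,  H_1 ≅ Z.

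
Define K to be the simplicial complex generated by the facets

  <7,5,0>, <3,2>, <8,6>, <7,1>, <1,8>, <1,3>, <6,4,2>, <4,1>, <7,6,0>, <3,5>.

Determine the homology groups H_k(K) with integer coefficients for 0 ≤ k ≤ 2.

H_0 ≅ Z,  H_1 ≅ Z^4,  H_2 = 0.

K has 9 vertices, 15 edges, 3 triangles.
rank ∂_0 = 0, rank ∂_1 = 8 ⇒ b_0 = 9 − 0 − 8 = 1; all invariant factors of ∂_1 are 1 so no torsion. So H_0 ≅ Z.
rank ∂_1 = 8, rank ∂_2 = 3 ⇒ b_1 = 15 − 8 − 3 = 4; all invariant factors of ∂_2 are 1 so no torsion. So H_1 ≅ Z^4.
rank ∂_2 = 3, rank ∂_3 = 0 ⇒ b_2 = 3 − 3 − 0 = 0. So H_2 ≅ 0.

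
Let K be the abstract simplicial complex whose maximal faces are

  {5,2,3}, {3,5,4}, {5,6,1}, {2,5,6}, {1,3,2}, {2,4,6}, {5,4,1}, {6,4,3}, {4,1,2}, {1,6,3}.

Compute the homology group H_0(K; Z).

H_0 = Z.

Take the total order 1 < 2 < 3 < 4 < 5 < 6 on the vertex set. Then K (dimension 2) consists of the simplices:

  0-simplices (6): [1], [2], [3], [4], [5], [6]
  1-simplices (15): [1,2], [1,3], [1,4], [1,5], [1,6], [2,3], [2,4], [2,5], [2,6], [3,4], [3,5], [3,6], [4,5], [4,6], [5,6]
  2-simplices (10): [1,2,3], [1,2,4], [1,3,6], [1,4,5], [1,5,6], [2,3,5], [2,4,6], [2,5,6], [3,4,5], [3,4,6]

Hence C_0 ≅ Z^6, C_1 ≅ Z^15, C_2 ≅ Z^10.

The boundary map ∂_1: C_1 → C_0 sends each edge [p,q] (with p < q) to q − p. For instance
  ∂[3,6] = [6] − [3].
The resulting 6×15 matrix has rank 5, and its Smith normal form has invariant factors (1,1,1,1,1).

∂_2: C_2 → C_1 maps a triangle to the signed sum of its edges. For instance
  ∂[1,3,6] = [3,6] − [1,6] + [1,3],
  ∂[2,5,6] = [5,6] − [2,6] + [2,5].
The 15×10 boundary matrix has rank 10 and Smith normal form diag(1,1,1,1,1,1,1,1,1,2).

Computing H_k = (kernel of ∂_k) / (image of ∂_{k+1}):

  H_0: rank C_0 − rank ∂_1 = 6 − 5 = 1, and the invariant factors of ∂_1 are all 1, so H_0 = Z.

(K is a triangulation of the real projective plane RP^2.)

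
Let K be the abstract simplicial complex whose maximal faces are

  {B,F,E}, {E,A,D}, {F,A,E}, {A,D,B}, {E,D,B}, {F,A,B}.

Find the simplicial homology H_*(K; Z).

Order the vertices as A < B < D < E < F. Listing each simplex with vertices in this order, K has dimension 2 with simplices:

  0-simplices (5): A, B, D, E, F
  1-simplices (9): AB, AD, AE, AF, BD, BE, BF, DE, EF
  2-simplices (6): ABD, ABF, ADE, AEF, BDE, BEF

so the chain groups are C_0 ≅ Z^5, C_1 ≅ Z^9, C_2 ≅ Z^6.

The boundary map ∂_1: C_1 → C_0 is given by ∂[p,q] = [q] − [p]. For instance
  ∂AB = B − A.
The 5×9 boundary matrix has rank 4 and Smith normal form diag(1,1,1,1).

The boundary map ∂_2: C_2 → C_1 maps a triangle to the signed sum of its edges. For instance
  ∂ABD = BD − AD + AB,
  ∂BDE = DE − BE + BD.
The resulting 9×6 matrix has rank 5, and its Smith normal form has invariant factors (1,1,1,1,1).

Reading off H_k = ker ∂_k / im ∂_{k+1}:

  H_0: rank C_0 − rank ∂_1 = 5 − 4 = 1, and the invariant factors of ∂_1 are all 1, so H_0 ≅ Z.
  H_1: rank ker ∂_1 − rank ∂_2 = (9 − 4) − 5 = 0, and the invariant factors of ∂_2 are all 1, so H_1 ≅ 0.
  H_2: rank ker ∂_2 − rank ∂_3 = (6 − 5) − 0 = 1, and there is no ∂_3, so H_2 ≅ Z.

H_0 = Z,  H_1 = 0,  H_2 = Z.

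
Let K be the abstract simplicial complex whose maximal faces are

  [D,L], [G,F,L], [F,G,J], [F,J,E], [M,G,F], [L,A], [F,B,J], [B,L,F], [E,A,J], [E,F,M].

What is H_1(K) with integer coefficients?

Take the total order A < B < D < E < F < G < J < L < M on the vertex set. Then K (dimension 2) consists of the simplices:

  0-simplices (9): A, B, D, E, F, G, J, L, M
  1-simplices (17): AE, AJ, AL, BF, BJ, BL, DL, EF, EJ, EM, FG, FJ, FL, FM, GJ, GL, GM
  2-simplices (8): AEJ, BFJ, BFL, EFJ, EFM, FGJ, FGL, FGM

giving chain groups C_0 ≅ Z^9, C_1 ≅ Z^17, C_2 ≅ Z^8.

The boundary map ∂_1: C_1 → C_0 is given by ∂[p,q] = [q] − [p]. For instance
  ∂EF = F − E.
The resulting 9×17 matrix has rank 8, and its Smith normal form has invariant factors (1,1,1,1,1,1,1,1).

∂_2: C_2 → C_1 acts by ∂[p,q,r] = [q,r] − [p,r] + [p,q]. For instance
  ∂FGL = GL − FL + FG,
  ∂AEJ = EJ − AJ + AE.
The resulting 17×8 matrix has rank 8, and its Smith normal form has invariant factors (1,1,1,1,1,1,1,1).

Reading off H_k = ker ∂_k / im ∂_{k+1}:

  H_1: rank ker ∂_1 − rank ∂_2 = (17 − 8) − 8 = 1, and the invariant factors of ∂_2 are all 1, so H_1 = Z.

H_1 ≅ Z.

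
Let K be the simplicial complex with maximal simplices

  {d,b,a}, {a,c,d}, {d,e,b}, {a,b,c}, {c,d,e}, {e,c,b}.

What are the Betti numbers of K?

b_0 = 1, b_1 = 0, b_2 = 1.

We work with the vertex ordering a < b < c < d < e. The simplices of K, each written with vertices in increasing order, are:

  0-simplices (5): a, b, c, d, e
  1-simplices (9): ab, ac, ad, bc, bd, be, cd, ce, de
  2-simplices (6): abc, abd, acd, bce, bde, cde

Hence C_0 ≅ Z^5, C_1 ≅ Z^9, C_2 ≅ Z^6.

∂_1: C_1 → C_0 is given by ∂[p,q] = [q] − [p]. For instance
  ∂ce = e − c.
As a 5×9 matrix over Z this has rank 4, with invariant factors (1,1,1,1).

∂_2: C_2 → C_1 maps a triangle to the signed sum of its edges. For instance
  ∂acd = cd − ad + ac,
  ∂cde = de − ce + cd.
As a 9×6 matrix over Z this has rank 5, with invariant factors (1,1,1,1,1).

From H_k ≅ ker(∂_k) / im(∂_{k+1}) we obtain:

  H_0: rank C_0 − rank ∂_1 = 5 − 4 = 1, and the invariant factors of ∂_1 are all 1, so H_0 ≅ Z.
  H_1: rank ker ∂_1 − rank ∂_2 = (9 − 4) − 5 = 0, and the invariant factors of ∂_2 are all 1, so H_1 ≅ 0.
  H_2: rank ker ∂_2 − rank ∂_3 = (6 − 5) − 0 = 1, and there is no ∂_3, so H_2 ≅ Z.

(K is a triangulation of the 2-sphere S^2.)

Hence the Betti numbers are b_0 = 1, b_1 = 0, b_2 = 1.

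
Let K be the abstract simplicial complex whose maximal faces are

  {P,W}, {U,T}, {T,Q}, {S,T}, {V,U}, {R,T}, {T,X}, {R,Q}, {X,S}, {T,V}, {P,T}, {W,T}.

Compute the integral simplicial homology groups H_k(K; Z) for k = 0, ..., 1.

Order the vertices as P < Q < R < S < T < U < V < W < X. Listing each simplex with vertices in this order, K has dimension 1 with simplices:

  0-simplices (9): P, Q, R, S, T, U, V, W, X
  1-simplices (12): PT, PW, QR, QT, RT, ST, SX, TU, TV, TW, TX, UV

so the chain groups are C_0 ≅ Z^9, C_1 ≅ Z^12.

Boundary ∂_1: C_1 → C_0 is given by ∂[p,q] = [q] − [p]. For instance
  ∂TV = V − T.
The 9×12 boundary matrix has rank 8 and Smith normal form diag(1,1,1,1,1,1,1,1).

Reading off H_k = ker ∂_k / im ∂_{k+1}:

  H_0: rank C_0 − rank ∂_1 = 9 − 8 = 1, and the invariant factors of ∂_1 are all 1, so H_0 ≅ Z.
  H_1: rank ker ∂_1 − rank ∂_2 = (12 − 8) − 0 = 4, and there is no ∂_2, so H_1 ≅ Z^4.

H_0 = Z,  H_1 = Z^4.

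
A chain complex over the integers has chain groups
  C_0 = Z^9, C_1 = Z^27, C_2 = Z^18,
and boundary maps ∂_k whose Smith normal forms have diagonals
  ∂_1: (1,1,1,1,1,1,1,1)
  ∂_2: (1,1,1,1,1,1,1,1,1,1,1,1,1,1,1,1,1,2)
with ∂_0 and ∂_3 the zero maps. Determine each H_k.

H_0 ≅ Z,  H_1 ≅ Z ⊕ Z/2Z,  H_2 = 0.

H_0: b_0 = 9 − 0 − 8 = 1; torsion from ∂_1 factors > 1: none. So H_0 ≅ Z.
H_1: b_1 = 27 − 8 − 18 = 1; torsion from ∂_2 factors > 1: [2]. So H_1 ≅ Z ⊕ Z/2Z.
H_2: b_2 = 18 − 18 − 0 = 0; torsion from ∂_3 factors > 1: none. So H_2 ≅ 0.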